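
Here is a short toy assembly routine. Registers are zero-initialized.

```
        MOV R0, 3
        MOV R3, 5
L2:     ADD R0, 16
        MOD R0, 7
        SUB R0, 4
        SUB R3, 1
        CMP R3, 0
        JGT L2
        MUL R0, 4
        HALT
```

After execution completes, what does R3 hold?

0

after MOV R0, 3: R0=3
after MOV R3, 5: R3=5
after ADD R0, 16: R0=3+16=19
after MOD R0, 7: R0=19%7=5
after SUB R0, 4: R0=5-4=1
after SUB R3, 1: R3=5-1=4
CMP R3, 0  (cmp 4,0)
JGT L2: taken
after ADD R0, 16: R0=1+16=17
after MOD R0, 7: R0=17%7=3
after SUB R0, 4: R0=3-4=-1
after SUB R3, 1: R3=4-1=3
CMP R3, 0  (cmp 3,0)
JGT L2: taken
after ADD R0, 16: R0=(-1)+16=15
after MOD R0, 7: R0=15%7=1
after SUB R0, 4: R0=1-4=-3
after SUB R3, 1: R3=3-1=2
CMP R3, 0  (cmp 2,0)
JGT L2: taken
after ADD R0, 16: R0=(-3)+16=13
after MOD R0, 7: R0=13%7=6
after SUB R0, 4: R0=6-4=2
after SUB R3, 1: R3=2-1=1
CMP R3, 0  (cmp 1,0)
JGT L2: taken
after ADD R0, 16: R0=2+16=18
after MOD R0, 7: R0=18%7=4
after SUB R0, 4: R0=4-4=0
after SUB R3, 1: R3=1-1=0
CMP R3, 0  (cmp 0,0)
JGT L2: not taken
after MUL R0, 4: R0=0*4=0
halt.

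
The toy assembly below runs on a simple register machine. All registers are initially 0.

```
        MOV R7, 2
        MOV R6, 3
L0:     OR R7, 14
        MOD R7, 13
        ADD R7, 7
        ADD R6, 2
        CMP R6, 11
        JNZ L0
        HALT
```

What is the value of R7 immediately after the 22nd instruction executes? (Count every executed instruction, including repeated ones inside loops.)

MOV R7, 2 → R7=2
MOV R6, 3 → R6=3
OR R7, 14 → R7=2|14=14
MOD R7, 13 → R7=14%13=1
ADD R7, 7 → R7=1+7=8
ADD R6, 2 → R6=3+2=5
CMP R6, 11  (cmp 5,11)
JNZ L0: taken
OR R7, 14 → R7=8|14=14
MOD R7, 13 → R7=14%13=1
ADD R7, 7 → R7=1+7=8
ADD R6, 2 → R6=5+2=7
CMP R6, 11  (cmp 7,11)
JNZ L0: taken
OR R7, 14 → R7=8|14=14
MOD R7, 13 → R7=14%13=1
ADD R7, 7 → R7=1+7=8
ADD R6, 2 → R6=7+2=9
CMP R6, 11  (cmp 9,11)
JNZ L0: taken
OR R7, 14 → R7=8|14=14
MOD R7, 13 → R7=14%13=1
After step 22: R7 = 1.

1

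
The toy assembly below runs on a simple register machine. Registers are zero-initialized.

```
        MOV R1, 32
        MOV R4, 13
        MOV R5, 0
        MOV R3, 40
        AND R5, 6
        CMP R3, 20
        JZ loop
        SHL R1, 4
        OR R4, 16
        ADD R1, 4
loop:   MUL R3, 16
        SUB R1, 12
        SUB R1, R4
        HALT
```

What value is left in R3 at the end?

640

after MOV R1, 32: R1=32
after MOV R4, 13: R4=13
after MOV R5, 0: R5=0
after MOV R3, 40: R3=40
after AND R5, 6: R5=0&6=0
CMP R3, 20  (cmp 40,20)
JZ loop: not taken
after SHL R1, 4: R1=32<<4=512
after OR R4, 16: R4=13|16=29
after ADD R1, 4: R1=512+4=516
after MUL R3, 16: R3=40*16=640
after SUB R1, 12: R1=516-12=504
after SUB R1, R4: R1=504-29=475
halt.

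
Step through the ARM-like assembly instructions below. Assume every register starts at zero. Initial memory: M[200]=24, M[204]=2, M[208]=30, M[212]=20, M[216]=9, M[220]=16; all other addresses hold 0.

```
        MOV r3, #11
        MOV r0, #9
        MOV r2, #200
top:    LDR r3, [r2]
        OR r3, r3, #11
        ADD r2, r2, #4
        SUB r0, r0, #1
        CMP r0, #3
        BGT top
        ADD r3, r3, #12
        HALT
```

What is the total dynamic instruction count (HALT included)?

after MOV r3, #11: r3=11
after MOV r0, #9: r0=9
after MOV r2, #200: r2=200
after LDR r3, [r2]: r3=M[200]=24
after OR r3, r3, #11: r3=24|11=27
after ADD r2, r2, #4: r2=200+4=204
after SUB r0, r0, #1: r0=9-1=8
CMP r0, #3  (cmp 8,3)
BGT top: taken
after LDR r3, [r2]: r3=M[204]=2
after OR r3, r3, #11: r3=2|11=11
after ADD r2, r2, #4: r2=204+4=208
after SUB r0, r0, #1: r0=8-1=7
CMP r0, #3  (cmp 7,3)
BGT top: taken
after LDR r3, [r2]: r3=M[208]=30
after OR r3, r3, #11: r3=30|11=31
after ADD r2, r2, #4: r2=208+4=212
after SUB r0, r0, #1: r0=7-1=6
CMP r0, #3  (cmp 6,3)
BGT top: taken
after LDR r3, [r2]: r3=M[212]=20
after OR r3, r3, #11: r3=20|11=31
after ADD r2, r2, #4: r2=212+4=216
after SUB r0, r0, #1: r0=6-1=5
CMP r0, #3  (cmp 5,3)
BGT top: taken
after LDR r3, [r2]: r3=M[216]=9
after OR r3, r3, #11: r3=9|11=11
after ADD r2, r2, #4: r2=216+4=220
after SUB r0, r0, #1: r0=5-1=4
CMP r0, #3  (cmp 4,3)
BGT top: taken
after LDR r3, [r2]: r3=M[220]=16
after OR r3, r3, #11: r3=16|11=27
after ADD r2, r2, #4: r2=220+4=224
after SUB r0, r0, #1: r0=4-1=3
CMP r0, #3  (cmp 3,3)
BGT top: not taken
after ADD r3, r3, #12: r3=27+12=39
halt.
Total executed instructions: 41.

41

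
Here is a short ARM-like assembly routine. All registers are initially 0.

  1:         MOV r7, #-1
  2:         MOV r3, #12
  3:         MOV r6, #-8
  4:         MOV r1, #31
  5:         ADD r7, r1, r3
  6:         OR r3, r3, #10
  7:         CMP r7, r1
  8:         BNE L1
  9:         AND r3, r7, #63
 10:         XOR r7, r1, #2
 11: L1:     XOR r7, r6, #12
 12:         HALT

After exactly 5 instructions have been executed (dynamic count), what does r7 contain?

r7=-1
r3=12
r6=-8
r1=31
r7=31+12=43
After step 5: r7 = 43.

43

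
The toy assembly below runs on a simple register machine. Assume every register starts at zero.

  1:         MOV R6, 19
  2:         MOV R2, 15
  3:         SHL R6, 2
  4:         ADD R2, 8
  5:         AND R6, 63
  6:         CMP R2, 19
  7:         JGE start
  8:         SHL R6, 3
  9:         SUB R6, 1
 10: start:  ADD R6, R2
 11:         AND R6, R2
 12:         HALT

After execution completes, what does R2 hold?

after MOV R6, 19: R6=19
after MOV R2, 15: R2=15
after SHL R6, 2: R6=19<<2=76
after ADD R2, 8: R2=15+8=23
after AND R6, 63: R6=76&63=12
CMP R2, 19  (cmp 23,19)
JGE start: taken
after ADD R6, R2: R6=12+23=35
after AND R6, R2: R6=35&23=3
halt.

23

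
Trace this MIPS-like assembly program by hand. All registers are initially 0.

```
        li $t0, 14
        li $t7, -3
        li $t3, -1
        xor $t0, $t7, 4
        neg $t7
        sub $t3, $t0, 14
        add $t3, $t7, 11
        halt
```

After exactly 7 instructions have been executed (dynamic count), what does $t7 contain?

3

after li $t0, 14: $t0=14
after li $t7, -3: $t7=-3
after li $t3, -1: $t3=-1
after xor $t0, $t7, 4: $t0=(-3)^4=-7
after neg $t7: $t7=-(-3)=3
after sub $t3, $t0, 14: $t3=(-7)-14=-21
after add $t3, $t7, 11: $t3=3+11=14
After step 7: $t7 = 3.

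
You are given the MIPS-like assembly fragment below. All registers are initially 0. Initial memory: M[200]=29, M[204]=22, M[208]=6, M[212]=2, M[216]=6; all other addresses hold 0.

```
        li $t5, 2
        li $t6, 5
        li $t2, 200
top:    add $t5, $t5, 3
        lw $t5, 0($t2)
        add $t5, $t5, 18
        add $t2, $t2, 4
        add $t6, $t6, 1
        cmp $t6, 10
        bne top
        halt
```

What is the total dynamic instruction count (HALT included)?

li $t5, 2 → $t5=2
li $t6, 5 → $t6=5
li $t2, 200 → $t2=200
add $t5, $t5, 3 → $t5=2+3=5
lw $t5, 0($t2) → $t5=M[200]=29
add $t5, $t5, 18 → $t5=29+18=47
add $t2, $t2, 4 → $t2=200+4=204
add $t6, $t6, 1 → $t6=5+1=6
cmp $t6, 10  (cmp 6,10)
bne top: taken
add $t5, $t5, 3 → $t5=47+3=50
lw $t5, 0($t2) → $t5=M[204]=22
add $t5, $t5, 18 → $t5=22+18=40
add $t2, $t2, 4 → $t2=204+4=208
add $t6, $t6, 1 → $t6=6+1=7
cmp $t6, 10  (cmp 7,10)
bne top: taken
add $t5, $t5, 3 → $t5=40+3=43
lw $t5, 0($t2) → $t5=M[208]=6
add $t5, $t5, 18 → $t5=6+18=24
add $t2, $t2, 4 → $t2=208+4=212
add $t6, $t6, 1 → $t6=7+1=8
cmp $t6, 10  (cmp 8,10)
bne top: taken
add $t5, $t5, 3 → $t5=24+3=27
lw $t5, 0($t2) → $t5=M[212]=2
add $t5, $t5, 18 → $t5=2+18=20
add $t2, $t2, 4 → $t2=212+4=216
add $t6, $t6, 1 → $t6=8+1=9
cmp $t6, 10  (cmp 9,10)
bne top: taken
add $t5, $t5, 3 → $t5=20+3=23
lw $t5, 0($t2) → $t5=M[216]=6
add $t5, $t5, 18 → $t5=6+18=24
add $t2, $t2, 4 → $t2=216+4=220
add $t6, $t6, 1 → $t6=9+1=10
cmp $t6, 10  (cmp 10,10)
bne top: not taken
halt.
Total executed instructions: 39.

39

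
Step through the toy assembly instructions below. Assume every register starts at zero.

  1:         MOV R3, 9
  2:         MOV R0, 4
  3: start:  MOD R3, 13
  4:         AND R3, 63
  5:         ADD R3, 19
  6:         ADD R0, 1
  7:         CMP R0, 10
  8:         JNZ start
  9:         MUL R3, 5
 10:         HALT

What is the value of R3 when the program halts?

R3=9
R0=4
R3=9%13=9
R3=9&63=9
R3=9+19=28
R0=4+1=5
CMP R0, 10  (cmp 5,10)
JNZ start: taken
R3=28%13=2
R3=2&63=2
R3=2+19=21
R0=5+1=6
CMP R0, 10  (cmp 6,10)
JNZ start: taken
R3=21%13=8
R3=8&63=8
R3=8+19=27
R0=6+1=7
CMP R0, 10  (cmp 7,10)
JNZ start: taken
R3=27%13=1
R3=1&63=1
R3=1+19=20
R0=7+1=8
CMP R0, 10  (cmp 8,10)
JNZ start: taken
R3=20%13=7
R3=7&63=7
R3=7+19=26
R0=8+1=9
CMP R0, 10  (cmp 9,10)
JNZ start: taken
R3=26%13=0
R3=0&63=0
R3=0+19=19
R0=9+1=10
CMP R0, 10  (cmp 10,10)
JNZ start: not taken
R3=19*5=95
halt.

95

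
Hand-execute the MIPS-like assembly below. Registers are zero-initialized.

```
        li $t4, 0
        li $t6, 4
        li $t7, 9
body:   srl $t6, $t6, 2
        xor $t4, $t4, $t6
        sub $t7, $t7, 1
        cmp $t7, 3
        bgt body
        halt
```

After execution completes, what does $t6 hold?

$t4=0
$t6=4
$t7=9
$t6=4>>2=1
$t4=0^1=1
$t7=9-1=8
cmp $t7, 3  (cmp 8,3)
bgt body: taken
$t6=1>>2=0
$t4=1^0=1
$t7=8-1=7
cmp $t7, 3  (cmp 7,3)
bgt body: taken
$t6=0>>2=0
$t4=1^0=1
$t7=7-1=6
cmp $t7, 3  (cmp 6,3)
bgt body: taken
$t6=0>>2=0
$t4=1^0=1
$t7=6-1=5
cmp $t7, 3  (cmp 5,3)
bgt body: taken
$t6=0>>2=0
$t4=1^0=1
$t7=5-1=4
cmp $t7, 3  (cmp 4,3)
bgt body: taken
$t6=0>>2=0
$t4=1^0=1
$t7=4-1=3
cmp $t7, 3  (cmp 3,3)
bgt body: not taken
halt.

0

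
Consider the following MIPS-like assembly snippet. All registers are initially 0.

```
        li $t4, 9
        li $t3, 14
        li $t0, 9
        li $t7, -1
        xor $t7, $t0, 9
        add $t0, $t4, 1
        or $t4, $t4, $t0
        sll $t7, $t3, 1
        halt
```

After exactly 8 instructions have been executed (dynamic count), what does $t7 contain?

28

$t4=9
$t3=14
$t0=9
$t7=-1
$t7=9^9=0
$t0=9+1=10
$t4=9|10=11
$t7=14<<1=28
After step 8: $t7 = 28.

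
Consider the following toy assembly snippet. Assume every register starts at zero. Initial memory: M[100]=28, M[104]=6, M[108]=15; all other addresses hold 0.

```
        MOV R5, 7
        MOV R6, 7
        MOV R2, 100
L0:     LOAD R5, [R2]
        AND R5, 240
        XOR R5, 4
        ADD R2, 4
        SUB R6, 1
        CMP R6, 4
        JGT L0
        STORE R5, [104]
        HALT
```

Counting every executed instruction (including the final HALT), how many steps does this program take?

MOV R5, 7 → R5=7
MOV R6, 7 → R6=7
MOV R2, 100 → R2=100
LOAD R5, [R2] → R5=M[100]=28
AND R5, 240 → R5=28&240=16
XOR R5, 4 → R5=16^4=20
ADD R2, 4 → R2=100+4=104
SUB R6, 1 → R6=7-1=6
CMP R6, 4  (cmp 6,4)
JGT L0: taken
LOAD R5, [R2] → R5=M[104]=6
AND R5, 240 → R5=6&240=0
XOR R5, 4 → R5=0^4=4
ADD R2, 4 → R2=104+4=108
SUB R6, 1 → R6=6-1=5
CMP R6, 4  (cmp 5,4)
JGT L0: taken
LOAD R5, [R2] → R5=M[108]=15
AND R5, 240 → R5=15&240=0
XOR R5, 4 → R5=0^4=4
ADD R2, 4 → R2=108+4=112
SUB R6, 1 → R6=5-1=4
CMP R6, 4  (cmp 4,4)
JGT L0: not taken
STORE R5, [104] → M[104]=4
halt.
Total executed instructions: 26.

26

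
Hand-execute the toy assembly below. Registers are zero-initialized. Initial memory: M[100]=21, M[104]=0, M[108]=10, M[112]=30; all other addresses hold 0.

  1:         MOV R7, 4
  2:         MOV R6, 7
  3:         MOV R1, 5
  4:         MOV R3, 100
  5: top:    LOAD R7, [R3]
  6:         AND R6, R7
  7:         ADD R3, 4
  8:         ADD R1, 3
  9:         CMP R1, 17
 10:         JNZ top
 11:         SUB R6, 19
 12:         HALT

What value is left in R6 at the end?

-19

after MOV R7, 4: R7=4
after MOV R6, 7: R6=7
after MOV R1, 5: R1=5
after MOV R3, 100: R3=100
after LOAD R7, [R3]: R7=M[100]=21
after AND R6, R7: R6=7&21=5
after ADD R3, 4: R3=100+4=104
after ADD R1, 3: R1=5+3=8
CMP R1, 17  (cmp 8,17)
JNZ top: taken
after LOAD R7, [R3]: R7=M[104]=0
after AND R6, R7: R6=5&0=0
after ADD R3, 4: R3=104+4=108
after ADD R1, 3: R1=8+3=11
CMP R1, 17  (cmp 11,17)
JNZ top: taken
after LOAD R7, [R3]: R7=M[108]=10
after AND R6, R7: R6=0&10=0
after ADD R3, 4: R3=108+4=112
after ADD R1, 3: R1=11+3=14
CMP R1, 17  (cmp 14,17)
JNZ top: taken
after LOAD R7, [R3]: R7=M[112]=30
after AND R6, R7: R6=0&30=0
after ADD R3, 4: R3=112+4=116
after ADD R1, 3: R1=14+3=17
CMP R1, 17  (cmp 17,17)
JNZ top: not taken
after SUB R6, 19: R6=0-19=-19
halt.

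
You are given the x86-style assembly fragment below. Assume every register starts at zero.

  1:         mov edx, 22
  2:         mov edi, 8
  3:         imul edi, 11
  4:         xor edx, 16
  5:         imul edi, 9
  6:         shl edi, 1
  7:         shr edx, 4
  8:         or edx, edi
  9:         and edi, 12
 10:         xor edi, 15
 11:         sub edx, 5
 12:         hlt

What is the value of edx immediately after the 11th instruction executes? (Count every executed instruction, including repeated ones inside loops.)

1579

after mov edx, 22: edx=22
after mov edi, 8: edi=8
after imul edi, 11: edi=8*11=88
after xor edx, 16: edx=22^16=6
after imul edi, 9: edi=88*9=792
after shl edi, 1: edi=792<<1=1584
after shr edx, 4: edx=6>>4=0
after or edx, edi: edx=0|1584=1584
after and edi, 12: edi=1584&12=0
after xor edi, 15: edi=0^15=15
after sub edx, 5: edx=1584-5=1579
After step 11: edx = 1579.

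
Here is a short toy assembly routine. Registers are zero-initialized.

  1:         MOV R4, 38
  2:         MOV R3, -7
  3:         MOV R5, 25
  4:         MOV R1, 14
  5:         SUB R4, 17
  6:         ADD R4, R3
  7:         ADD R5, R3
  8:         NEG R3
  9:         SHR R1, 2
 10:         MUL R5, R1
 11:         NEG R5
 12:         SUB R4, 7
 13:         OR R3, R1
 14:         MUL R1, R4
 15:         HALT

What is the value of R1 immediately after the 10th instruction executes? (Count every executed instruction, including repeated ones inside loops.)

R4=38
R3=-7
R5=25
R1=14
R4=38-17=21
R4=21+(-7)=14
R5=25+(-7)=18
R3=-(-7)=7
R1=14>>2=3
R5=18*3=54
After step 10: R1 = 3.

3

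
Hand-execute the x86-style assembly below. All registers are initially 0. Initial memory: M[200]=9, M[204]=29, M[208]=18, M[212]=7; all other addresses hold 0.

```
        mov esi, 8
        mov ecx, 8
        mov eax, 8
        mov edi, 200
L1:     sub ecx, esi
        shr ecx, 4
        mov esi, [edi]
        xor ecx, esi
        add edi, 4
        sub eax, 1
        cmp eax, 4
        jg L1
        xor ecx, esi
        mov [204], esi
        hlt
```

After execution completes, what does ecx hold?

esi=8
ecx=8
eax=8
edi=200
ecx=8-8=0
ecx=0>>4=0
esi=M[200]=9
ecx=0^9=9
edi=200+4=204
eax=8-1=7
cmp eax, 4  (cmp 7,4)
jg L1: taken
ecx=9-9=0
ecx=0>>4=0
esi=M[204]=29
ecx=0^29=29
edi=204+4=208
eax=7-1=6
cmp eax, 4  (cmp 6,4)
jg L1: taken
ecx=29-29=0
ecx=0>>4=0
esi=M[208]=18
ecx=0^18=18
edi=208+4=212
eax=6-1=5
cmp eax, 4  (cmp 5,4)
jg L1: taken
ecx=18-18=0
ecx=0>>4=0
esi=M[212]=7
ecx=0^7=7
edi=212+4=216
eax=5-1=4
cmp eax, 4  (cmp 4,4)
jg L1: not taken
ecx=7^7=0
mov [204], esi → M[204]=7
halt.

0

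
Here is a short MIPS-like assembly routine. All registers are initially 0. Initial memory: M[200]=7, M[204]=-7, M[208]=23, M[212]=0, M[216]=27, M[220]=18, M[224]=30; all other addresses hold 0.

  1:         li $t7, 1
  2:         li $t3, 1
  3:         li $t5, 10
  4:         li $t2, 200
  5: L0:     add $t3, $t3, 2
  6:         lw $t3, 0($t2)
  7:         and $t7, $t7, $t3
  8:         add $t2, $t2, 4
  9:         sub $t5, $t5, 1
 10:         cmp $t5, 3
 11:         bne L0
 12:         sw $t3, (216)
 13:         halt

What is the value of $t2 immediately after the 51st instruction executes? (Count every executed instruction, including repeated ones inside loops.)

228

after li $t7, 1: $t7=1
after li $t3, 1: $t3=1
after li $t5, 10: $t5=10
after li $t2, 200: $t2=200
after add $t3, $t3, 2: $t3=1+2=3
after lw $t3, 0($t2): $t3=M[200]=7
after and $t7, $t7, $t3: $t7=1&7=1
after add $t2, $t2, 4: $t2=200+4=204
after sub $t5, $t5, 1: $t5=10-1=9
cmp $t5, 3  (cmp 9,3)
bne L0: taken
after add $t3, $t3, 2: $t3=7+2=9
after lw $t3, 0($t2): $t3=M[204]=-7
after and $t7, $t7, $t3: $t7=1&(-7)=1
after add $t2, $t2, 4: $t2=204+4=208
after sub $t5, $t5, 1: $t5=9-1=8
cmp $t5, 3  (cmp 8,3)
bne L0: taken
after add $t3, $t3, 2: $t3=(-7)+2=-5
after lw $t3, 0($t2): $t3=M[208]=23
after and $t7, $t7, $t3: $t7=1&23=1
after add $t2, $t2, 4: $t2=208+4=212
after sub $t5, $t5, 1: $t5=8-1=7
cmp $t5, 3  (cmp 7,3)
bne L0: taken
after add $t3, $t3, 2: $t3=23+2=25
after lw $t3, 0($t2): $t3=M[212]=0
after and $t7, $t7, $t3: $t7=1&0=0
after add $t2, $t2, 4: $t2=212+4=216
after sub $t5, $t5, 1: $t5=7-1=6
cmp $t5, 3  (cmp 6,3)
bne L0: taken
after add $t3, $t3, 2: $t3=0+2=2
after lw $t3, 0($t2): $t3=M[216]=27
after and $t7, $t7, $t3: $t7=0&27=0
after add $t2, $t2, 4: $t2=216+4=220
after sub $t5, $t5, 1: $t5=6-1=5
cmp $t5, 3  (cmp 5,3)
bne L0: taken
after add $t3, $t3, 2: $t3=27+2=29
after lw $t3, 0($t2): $t3=M[220]=18
after and $t7, $t7, $t3: $t7=0&18=0
after add $t2, $t2, 4: $t2=220+4=224
after sub $t5, $t5, 1: $t5=5-1=4
cmp $t5, 3  (cmp 4,3)
bne L0: taken
after add $t3, $t3, 2: $t3=18+2=20
after lw $t3, 0($t2): $t3=M[224]=30
after and $t7, $t7, $t3: $t7=0&30=0
after add $t2, $t2, 4: $t2=224+4=228
after sub $t5, $t5, 1: $t5=4-1=3
After step 51: $t2 = 228.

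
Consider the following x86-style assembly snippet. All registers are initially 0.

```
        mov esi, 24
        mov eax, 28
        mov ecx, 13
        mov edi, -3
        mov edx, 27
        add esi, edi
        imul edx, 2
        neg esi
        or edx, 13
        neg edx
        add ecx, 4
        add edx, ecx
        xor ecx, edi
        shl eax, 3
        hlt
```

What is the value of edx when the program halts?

after mov esi, 24: esi=24
after mov eax, 28: eax=28
after mov ecx, 13: ecx=13
after mov edi, -3: edi=-3
after mov edx, 27: edx=27
after add esi, edi: esi=24+(-3)=21
after imul edx, 2: edx=27*2=54
after neg esi: esi=-(21)=-21
after or edx, 13: edx=54|13=63
after neg edx: edx=-(63)=-63
after add ecx, 4: ecx=13+4=17
after add edx, ecx: edx=(-63)+17=-46
after xor ecx, edi: ecx=17^(-3)=-20
after shl eax, 3: eax=28<<3=224
halt.

-46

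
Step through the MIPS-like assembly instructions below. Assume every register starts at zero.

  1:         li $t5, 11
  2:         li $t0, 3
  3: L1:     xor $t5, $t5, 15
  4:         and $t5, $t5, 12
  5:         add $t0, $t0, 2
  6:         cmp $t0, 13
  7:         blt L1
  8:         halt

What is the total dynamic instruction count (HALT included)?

28

after li $t5, 11: $t5=11
after li $t0, 3: $t0=3
after xor $t5, $t5, 15: $t5=11^15=4
after and $t5, $t5, 12: $t5=4&12=4
after add $t0, $t0, 2: $t0=3+2=5
cmp $t0, 13  (cmp 5,13)
blt L1: taken
after xor $t5, $t5, 15: $t5=4^15=11
after and $t5, $t5, 12: $t5=11&12=8
after add $t0, $t0, 2: $t0=5+2=7
cmp $t0, 13  (cmp 7,13)
blt L1: taken
after xor $t5, $t5, 15: $t5=8^15=7
after and $t5, $t5, 12: $t5=7&12=4
after add $t0, $t0, 2: $t0=7+2=9
cmp $t0, 13  (cmp 9,13)
blt L1: taken
after xor $t5, $t5, 15: $t5=4^15=11
after and $t5, $t5, 12: $t5=11&12=8
after add $t0, $t0, 2: $t0=9+2=11
cmp $t0, 13  (cmp 11,13)
blt L1: taken
after xor $t5, $t5, 15: $t5=8^15=7
after and $t5, $t5, 12: $t5=7&12=4
after add $t0, $t0, 2: $t0=11+2=13
cmp $t0, 13  (cmp 13,13)
blt L1: not taken
halt.
Total executed instructions: 28.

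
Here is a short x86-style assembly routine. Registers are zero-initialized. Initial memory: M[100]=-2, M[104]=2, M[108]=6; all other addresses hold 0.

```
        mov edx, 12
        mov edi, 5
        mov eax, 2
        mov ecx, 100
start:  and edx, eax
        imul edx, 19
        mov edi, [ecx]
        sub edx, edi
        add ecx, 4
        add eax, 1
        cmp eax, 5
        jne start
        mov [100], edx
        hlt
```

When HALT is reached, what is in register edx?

70

mov edx, 12 → edx=12
mov edi, 5 → edi=5
mov eax, 2 → eax=2
mov ecx, 100 → ecx=100
and edx, eax → edx=12&2=0
imul edx, 19 → edx=0*19=0
mov edi, [ecx] → edi=M[100]=-2
sub edx, edi → edx=0-(-2)=2
add ecx, 4 → ecx=100+4=104
add eax, 1 → eax=2+1=3
cmp eax, 5  (cmp 3,5)
jne start: taken
and edx, eax → edx=2&3=2
imul edx, 19 → edx=2*19=38
mov edi, [ecx] → edi=M[104]=2
sub edx, edi → edx=38-2=36
add ecx, 4 → ecx=104+4=108
add eax, 1 → eax=3+1=4
cmp eax, 5  (cmp 4,5)
jne start: taken
and edx, eax → edx=36&4=4
imul edx, 19 → edx=4*19=76
mov edi, [ecx] → edi=M[108]=6
sub edx, edi → edx=76-6=70
add ecx, 4 → ecx=108+4=112
add eax, 1 → eax=4+1=5
cmp eax, 5  (cmp 5,5)
jne start: not taken
mov [100], edx → M[100]=70
halt.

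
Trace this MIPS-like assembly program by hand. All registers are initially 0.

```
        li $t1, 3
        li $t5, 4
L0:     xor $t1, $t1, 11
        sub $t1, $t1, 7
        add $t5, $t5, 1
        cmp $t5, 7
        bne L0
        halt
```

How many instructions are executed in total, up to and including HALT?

li $t1, 3 → $t1=3
li $t5, 4 → $t5=4
xor $t1, $t1, 11 → $t1=3^11=8
sub $t1, $t1, 7 → $t1=8-7=1
add $t5, $t5, 1 → $t5=4+1=5
cmp $t5, 7  (cmp 5,7)
bne L0: taken
xor $t1, $t1, 11 → $t1=1^11=10
sub $t1, $t1, 7 → $t1=10-7=3
add $t5, $t5, 1 → $t5=5+1=6
cmp $t5, 7  (cmp 6,7)
bne L0: taken
xor $t1, $t1, 11 → $t1=3^11=8
sub $t1, $t1, 7 → $t1=8-7=1
add $t5, $t5, 1 → $t5=6+1=7
cmp $t5, 7  (cmp 7,7)
bne L0: not taken
halt.
Total executed instructions: 18.

18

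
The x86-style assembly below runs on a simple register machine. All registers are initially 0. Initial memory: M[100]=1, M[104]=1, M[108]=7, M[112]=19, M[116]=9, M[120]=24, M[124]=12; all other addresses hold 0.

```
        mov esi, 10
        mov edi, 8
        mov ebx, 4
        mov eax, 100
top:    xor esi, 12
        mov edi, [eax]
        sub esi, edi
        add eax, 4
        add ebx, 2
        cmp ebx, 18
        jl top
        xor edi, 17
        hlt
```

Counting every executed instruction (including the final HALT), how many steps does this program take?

after mov esi, 10: esi=10
after mov edi, 8: edi=8
after mov ebx, 4: ebx=4
after mov eax, 100: eax=100
after xor esi, 12: esi=10^12=6
after mov edi, [eax]: edi=M[100]=1
after sub esi, edi: esi=6-1=5
after add eax, 4: eax=100+4=104
after add ebx, 2: ebx=4+2=6
cmp ebx, 18  (cmp 6,18)
jl top: taken
after xor esi, 12: esi=5^12=9
after mov edi, [eax]: edi=M[104]=1
after sub esi, edi: esi=9-1=8
after add eax, 4: eax=104+4=108
after add ebx, 2: ebx=6+2=8
cmp ebx, 18  (cmp 8,18)
jl top: taken
after xor esi, 12: esi=8^12=4
after mov edi, [eax]: edi=M[108]=7
after sub esi, edi: esi=4-7=-3
after add eax, 4: eax=108+4=112
after add ebx, 2: ebx=8+2=10
cmp ebx, 18  (cmp 10,18)
jl top: taken
after xor esi, 12: esi=(-3)^12=-15
after mov edi, [eax]: edi=M[112]=19
after sub esi, edi: esi=(-15)-19=-34
after add eax, 4: eax=112+4=116
after add ebx, 2: ebx=10+2=12
cmp ebx, 18  (cmp 12,18)
jl top: taken
after xor esi, 12: esi=(-34)^12=-46
after mov edi, [eax]: edi=M[116]=9
after sub esi, edi: esi=(-46)-9=-55
after add eax, 4: eax=116+4=120
after add ebx, 2: ebx=12+2=14
cmp ebx, 18  (cmp 14,18)
jl top: taken
after xor esi, 12: esi=(-55)^12=-59
after mov edi, [eax]: edi=M[120]=24
after sub esi, edi: esi=(-59)-24=-83
after add eax, 4: eax=120+4=124
after add ebx, 2: ebx=14+2=16
cmp ebx, 18  (cmp 16,18)
jl top: taken
after xor esi, 12: esi=(-83)^12=-95
after mov edi, [eax]: edi=M[124]=12
after sub esi, edi: esi=(-95)-12=-107
after add eax, 4: eax=124+4=128
after add ebx, 2: ebx=16+2=18
cmp ebx, 18  (cmp 18,18)
jl top: not taken
after xor edi, 17: edi=12^17=29
halt.
Total executed instructions: 55.

55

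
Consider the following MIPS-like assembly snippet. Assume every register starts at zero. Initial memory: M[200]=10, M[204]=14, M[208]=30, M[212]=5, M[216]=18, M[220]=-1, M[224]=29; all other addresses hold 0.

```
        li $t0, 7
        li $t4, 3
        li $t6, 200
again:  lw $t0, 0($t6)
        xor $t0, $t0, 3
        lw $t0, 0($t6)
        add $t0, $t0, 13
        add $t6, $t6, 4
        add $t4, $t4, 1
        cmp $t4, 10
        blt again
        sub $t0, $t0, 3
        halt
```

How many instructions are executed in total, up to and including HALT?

61

after li $t0, 7: $t0=7
after li $t4, 3: $t4=3
after li $t6, 200: $t6=200
after lw $t0, 0($t6): $t0=M[200]=10
after xor $t0, $t0, 3: $t0=10^3=9
after lw $t0, 0($t6): $t0=M[200]=10
after add $t0, $t0, 13: $t0=10+13=23
after add $t6, $t6, 4: $t6=200+4=204
after add $t4, $t4, 1: $t4=3+1=4
cmp $t4, 10  (cmp 4,10)
blt again: taken
after lw $t0, 0($t6): $t0=M[204]=14
after xor $t0, $t0, 3: $t0=14^3=13
after lw $t0, 0($t6): $t0=M[204]=14
after add $t0, $t0, 13: $t0=14+13=27
after add $t6, $t6, 4: $t6=204+4=208
after add $t4, $t4, 1: $t4=4+1=5
cmp $t4, 10  (cmp 5,10)
blt again: taken
after lw $t0, 0($t6): $t0=M[208]=30
after xor $t0, $t0, 3: $t0=30^3=29
after lw $t0, 0($t6): $t0=M[208]=30
after add $t0, $t0, 13: $t0=30+13=43
after add $t6, $t6, 4: $t6=208+4=212
after add $t4, $t4, 1: $t4=5+1=6
cmp $t4, 10  (cmp 6,10)
blt again: taken
after lw $t0, 0($t6): $t0=M[212]=5
after xor $t0, $t0, 3: $t0=5^3=6
after lw $t0, 0($t6): $t0=M[212]=5
after add $t0, $t0, 13: $t0=5+13=18
after add $t6, $t6, 4: $t6=212+4=216
after add $t4, $t4, 1: $t4=6+1=7
cmp $t4, 10  (cmp 7,10)
blt again: taken
after lw $t0, 0($t6): $t0=M[216]=18
after xor $t0, $t0, 3: $t0=18^3=17
after lw $t0, 0($t6): $t0=M[216]=18
after add $t0, $t0, 13: $t0=18+13=31
after add $t6, $t6, 4: $t6=216+4=220
after add $t4, $t4, 1: $t4=7+1=8
cmp $t4, 10  (cmp 8,10)
blt again: taken
after lw $t0, 0($t6): $t0=M[220]=-1
after xor $t0, $t0, 3: $t0=(-1)^3=-4
after lw $t0, 0($t6): $t0=M[220]=-1
after add $t0, $t0, 13: $t0=(-1)+13=12
after add $t6, $t6, 4: $t6=220+4=224
after add $t4, $t4, 1: $t4=8+1=9
cmp $t4, 10  (cmp 9,10)
blt again: taken
after lw $t0, 0($t6): $t0=M[224]=29
after xor $t0, $t0, 3: $t0=29^3=30
after lw $t0, 0($t6): $t0=M[224]=29
after add $t0, $t0, 13: $t0=29+13=42
after add $t6, $t6, 4: $t6=224+4=228
after add $t4, $t4, 1: $t4=9+1=10
cmp $t4, 10  (cmp 10,10)
blt again: not taken
after sub $t0, $t0, 3: $t0=42-3=39
halt.
Total executed instructions: 61.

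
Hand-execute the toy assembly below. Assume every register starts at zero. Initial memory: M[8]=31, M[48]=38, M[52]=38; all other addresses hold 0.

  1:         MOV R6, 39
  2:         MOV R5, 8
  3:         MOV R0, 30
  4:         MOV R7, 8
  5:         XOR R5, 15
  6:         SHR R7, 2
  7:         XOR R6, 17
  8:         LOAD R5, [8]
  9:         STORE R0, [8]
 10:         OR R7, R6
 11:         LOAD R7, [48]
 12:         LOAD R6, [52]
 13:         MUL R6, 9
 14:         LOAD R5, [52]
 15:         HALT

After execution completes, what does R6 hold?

342

after MOV R6, 39: R6=39
after MOV R5, 8: R5=8
after MOV R0, 30: R0=30
after MOV R7, 8: R7=8
after XOR R5, 15: R5=8^15=7
after SHR R7, 2: R7=8>>2=2
after XOR R6, 17: R6=39^17=54
after LOAD R5, [8]: R5=M[8]=31
STORE R0, [8] → M[8]=30
after OR R7, R6: R7=2|54=54
after LOAD R7, [48]: R7=M[48]=38
after LOAD R6, [52]: R6=M[52]=38
after MUL R6, 9: R6=38*9=342
after LOAD R5, [52]: R5=M[52]=38
halt.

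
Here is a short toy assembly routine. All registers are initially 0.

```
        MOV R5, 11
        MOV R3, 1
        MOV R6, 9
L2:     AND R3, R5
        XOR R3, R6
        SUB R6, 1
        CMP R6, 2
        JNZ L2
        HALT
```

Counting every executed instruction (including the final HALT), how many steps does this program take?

R5=11
R3=1
R6=9
R3=1&11=1
R3=1^9=8
R6=9-1=8
CMP R6, 2  (cmp 8,2)
JNZ L2: taken
R3=8&11=8
R3=8^8=0
R6=8-1=7
CMP R6, 2  (cmp 7,2)
JNZ L2: taken
R3=0&11=0
R3=0^7=7
R6=7-1=6
CMP R6, 2  (cmp 6,2)
JNZ L2: taken
R3=7&11=3
R3=3^6=5
R6=6-1=5
CMP R6, 2  (cmp 5,2)
JNZ L2: taken
R3=5&11=1
R3=1^5=4
R6=5-1=4
CMP R6, 2  (cmp 4,2)
JNZ L2: taken
R3=4&11=0
R3=0^4=4
R6=4-1=3
CMP R6, 2  (cmp 3,2)
JNZ L2: taken
R3=4&11=0
R3=0^3=3
R6=3-1=2
CMP R6, 2  (cmp 2,2)
JNZ L2: not taken
halt.
Total executed instructions: 39.

39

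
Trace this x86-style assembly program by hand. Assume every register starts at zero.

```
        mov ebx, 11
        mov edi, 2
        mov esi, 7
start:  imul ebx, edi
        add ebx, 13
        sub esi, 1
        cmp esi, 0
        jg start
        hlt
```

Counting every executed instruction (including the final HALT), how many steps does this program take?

39

mov ebx, 11 → ebx=11
mov edi, 2 → edi=2
mov esi, 7 → esi=7
imul ebx, edi → ebx=11*2=22
add ebx, 13 → ebx=22+13=35
sub esi, 1 → esi=7-1=6
cmp esi, 0  (cmp 6,0)
jg start: taken
imul ebx, edi → ebx=35*2=70
add ebx, 13 → ebx=70+13=83
sub esi, 1 → esi=6-1=5
cmp esi, 0  (cmp 5,0)
jg start: taken
imul ebx, edi → ebx=83*2=166
add ebx, 13 → ebx=166+13=179
sub esi, 1 → esi=5-1=4
cmp esi, 0  (cmp 4,0)
jg start: taken
imul ebx, edi → ebx=179*2=358
add ebx, 13 → ebx=358+13=371
sub esi, 1 → esi=4-1=3
cmp esi, 0  (cmp 3,0)
jg start: taken
imul ebx, edi → ebx=371*2=742
add ebx, 13 → ebx=742+13=755
sub esi, 1 → esi=3-1=2
cmp esi, 0  (cmp 2,0)
jg start: taken
imul ebx, edi → ebx=755*2=1510
add ebx, 13 → ebx=1510+13=1523
sub esi, 1 → esi=2-1=1
cmp esi, 0  (cmp 1,0)
jg start: taken
imul ebx, edi → ebx=1523*2=3046
add ebx, 13 → ebx=3046+13=3059
sub esi, 1 → esi=1-1=0
cmp esi, 0  (cmp 0,0)
jg start: not taken
halt.
Total executed instructions: 39.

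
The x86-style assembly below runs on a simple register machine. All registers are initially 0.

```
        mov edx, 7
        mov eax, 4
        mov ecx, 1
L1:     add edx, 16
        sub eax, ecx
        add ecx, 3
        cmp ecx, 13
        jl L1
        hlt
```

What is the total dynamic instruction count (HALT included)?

24

mov edx, 7 → edx=7
mov eax, 4 → eax=4
mov ecx, 1 → ecx=1
add edx, 16 → edx=7+16=23
sub eax, ecx → eax=4-1=3
add ecx, 3 → ecx=1+3=4
cmp ecx, 13  (cmp 4,13)
jl L1: taken
add edx, 16 → edx=23+16=39
sub eax, ecx → eax=3-4=-1
add ecx, 3 → ecx=4+3=7
cmp ecx, 13  (cmp 7,13)
jl L1: taken
add edx, 16 → edx=39+16=55
sub eax, ecx → eax=(-1)-7=-8
add ecx, 3 → ecx=7+3=10
cmp ecx, 13  (cmp 10,13)
jl L1: taken
add edx, 16 → edx=55+16=71
sub eax, ecx → eax=(-8)-10=-18
add ecx, 3 → ecx=10+3=13
cmp ecx, 13  (cmp 13,13)
jl L1: not taken
halt.
Total executed instructions: 24.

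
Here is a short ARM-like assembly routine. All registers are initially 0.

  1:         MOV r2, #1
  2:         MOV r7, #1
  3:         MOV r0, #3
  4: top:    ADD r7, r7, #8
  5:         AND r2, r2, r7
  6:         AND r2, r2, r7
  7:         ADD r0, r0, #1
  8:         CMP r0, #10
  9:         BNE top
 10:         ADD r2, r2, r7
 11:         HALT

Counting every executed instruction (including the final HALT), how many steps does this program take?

47

MOV r2, #1 → r2=1
MOV r7, #1 → r7=1
MOV r0, #3 → r0=3
ADD r7, r7, #8 → r7=1+8=9
AND r2, r2, r7 → r2=1&9=1
AND r2, r2, r7 → r2=1&9=1
ADD r0, r0, #1 → r0=3+1=4
CMP r0, #10  (cmp 4,10)
BNE top: taken
ADD r7, r7, #8 → r7=9+8=17
AND r2, r2, r7 → r2=1&17=1
AND r2, r2, r7 → r2=1&17=1
ADD r0, r0, #1 → r0=4+1=5
CMP r0, #10  (cmp 5,10)
BNE top: taken
ADD r7, r7, #8 → r7=17+8=25
AND r2, r2, r7 → r2=1&25=1
AND r2, r2, r7 → r2=1&25=1
ADD r0, r0, #1 → r0=5+1=6
CMP r0, #10  (cmp 6,10)
BNE top: taken
ADD r7, r7, #8 → r7=25+8=33
AND r2, r2, r7 → r2=1&33=1
AND r2, r2, r7 → r2=1&33=1
ADD r0, r0, #1 → r0=6+1=7
CMP r0, #10  (cmp 7,10)
BNE top: taken
ADD r7, r7, #8 → r7=33+8=41
AND r2, r2, r7 → r2=1&41=1
AND r2, r2, r7 → r2=1&41=1
ADD r0, r0, #1 → r0=7+1=8
CMP r0, #10  (cmp 8,10)
BNE top: taken
ADD r7, r7, #8 → r7=41+8=49
AND r2, r2, r7 → r2=1&49=1
AND r2, r2, r7 → r2=1&49=1
ADD r0, r0, #1 → r0=8+1=9
CMP r0, #10  (cmp 9,10)
BNE top: taken
ADD r7, r7, #8 → r7=49+8=57
AND r2, r2, r7 → r2=1&57=1
AND r2, r2, r7 → r2=1&57=1
ADD r0, r0, #1 → r0=9+1=10
CMP r0, #10  (cmp 10,10)
BNE top: not taken
ADD r2, r2, r7 → r2=1+57=58
halt.
Total executed instructions: 47.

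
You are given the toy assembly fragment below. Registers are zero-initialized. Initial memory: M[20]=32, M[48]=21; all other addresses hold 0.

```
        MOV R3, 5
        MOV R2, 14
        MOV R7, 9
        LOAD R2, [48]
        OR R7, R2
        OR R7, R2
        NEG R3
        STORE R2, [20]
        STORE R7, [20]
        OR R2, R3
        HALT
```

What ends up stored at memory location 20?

29

R3=5
R2=14
R7=9
R2=M[48]=21
R7=9|21=29
R7=29|21=29
R3=-(5)=-5
STORE R2, [20] → M[20]=21
STORE R7, [20] → M[20]=29
R2=21|(-5)=-1
halt.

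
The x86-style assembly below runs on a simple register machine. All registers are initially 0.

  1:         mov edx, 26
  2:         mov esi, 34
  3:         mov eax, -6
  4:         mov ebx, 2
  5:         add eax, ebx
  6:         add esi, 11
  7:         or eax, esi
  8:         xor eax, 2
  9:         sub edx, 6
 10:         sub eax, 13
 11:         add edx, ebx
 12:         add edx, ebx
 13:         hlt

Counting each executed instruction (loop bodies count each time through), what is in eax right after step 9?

mov edx, 26 → edx=26
mov esi, 34 → esi=34
mov eax, -6 → eax=-6
mov ebx, 2 → ebx=2
add eax, ebx → eax=(-6)+2=-4
add esi, 11 → esi=34+11=45
or eax, esi → eax=(-4)|45=-3
xor eax, 2 → eax=(-3)^2=-1
sub edx, 6 → edx=26-6=20
After step 9: eax = -1.

-1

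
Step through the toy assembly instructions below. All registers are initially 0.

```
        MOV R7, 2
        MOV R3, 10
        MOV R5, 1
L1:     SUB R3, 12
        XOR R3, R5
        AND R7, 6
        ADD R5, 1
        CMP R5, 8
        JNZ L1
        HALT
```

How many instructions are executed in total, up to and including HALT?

MOV R7, 2 → R7=2
MOV R3, 10 → R3=10
MOV R5, 1 → R5=1
SUB R3, 12 → R3=10-12=-2
XOR R3, R5 → R3=(-2)^1=-1
AND R7, 6 → R7=2&6=2
ADD R5, 1 → R5=1+1=2
CMP R5, 8  (cmp 2,8)
JNZ L1: taken
SUB R3, 12 → R3=(-1)-12=-13
XOR R3, R5 → R3=(-13)^2=-15
AND R7, 6 → R7=2&6=2
ADD R5, 1 → R5=2+1=3
CMP R5, 8  (cmp 3,8)
JNZ L1: taken
SUB R3, 12 → R3=(-15)-12=-27
XOR R3, R5 → R3=(-27)^3=-26
AND R7, 6 → R7=2&6=2
ADD R5, 1 → R5=3+1=4
CMP R5, 8  (cmp 4,8)
JNZ L1: taken
SUB R3, 12 → R3=(-26)-12=-38
XOR R3, R5 → R3=(-38)^4=-34
AND R7, 6 → R7=2&6=2
ADD R5, 1 → R5=4+1=5
CMP R5, 8  (cmp 5,8)
JNZ L1: taken
SUB R3, 12 → R3=(-34)-12=-46
XOR R3, R5 → R3=(-46)^5=-41
AND R7, 6 → R7=2&6=2
ADD R5, 1 → R5=5+1=6
CMP R5, 8  (cmp 6,8)
JNZ L1: taken
SUB R3, 12 → R3=(-41)-12=-53
XOR R3, R5 → R3=(-53)^6=-51
AND R7, 6 → R7=2&6=2
ADD R5, 1 → R5=6+1=7
CMP R5, 8  (cmp 7,8)
JNZ L1: taken
SUB R3, 12 → R3=(-51)-12=-63
XOR R3, R5 → R3=(-63)^7=-58
AND R7, 6 → R7=2&6=2
ADD R5, 1 → R5=7+1=8
CMP R5, 8  (cmp 8,8)
JNZ L1: not taken
halt.
Total executed instructions: 46.

46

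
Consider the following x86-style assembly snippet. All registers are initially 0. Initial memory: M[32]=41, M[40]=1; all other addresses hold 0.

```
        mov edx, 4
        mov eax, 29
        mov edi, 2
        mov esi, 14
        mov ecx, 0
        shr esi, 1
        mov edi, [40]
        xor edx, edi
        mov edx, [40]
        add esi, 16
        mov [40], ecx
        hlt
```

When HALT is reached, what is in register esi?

23

mov edx, 4 → edx=4
mov eax, 29 → eax=29
mov edi, 2 → edi=2
mov esi, 14 → esi=14
mov ecx, 0 → ecx=0
shr esi, 1 → esi=14>>1=7
mov edi, [40] → edi=M[40]=1
xor edx, edi → edx=4^1=5
mov edx, [40] → edx=M[40]=1
add esi, 16 → esi=7+16=23
mov [40], ecx → M[40]=0
halt.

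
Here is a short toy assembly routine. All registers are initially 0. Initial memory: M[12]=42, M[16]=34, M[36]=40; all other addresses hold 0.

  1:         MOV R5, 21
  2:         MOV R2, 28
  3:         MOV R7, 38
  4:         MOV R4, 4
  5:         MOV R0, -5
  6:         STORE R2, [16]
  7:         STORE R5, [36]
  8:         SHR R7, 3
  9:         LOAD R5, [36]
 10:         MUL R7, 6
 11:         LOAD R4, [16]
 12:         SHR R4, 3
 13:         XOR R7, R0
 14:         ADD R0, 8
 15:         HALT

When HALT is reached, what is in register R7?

MOV R5, 21 → R5=21
MOV R2, 28 → R2=28
MOV R7, 38 → R7=38
MOV R4, 4 → R4=4
MOV R0, -5 → R0=-5
STORE R2, [16] → M[16]=28
STORE R5, [36] → M[36]=21
SHR R7, 3 → R7=38>>3=4
LOAD R5, [36] → R5=M[36]=21
MUL R7, 6 → R7=4*6=24
LOAD R4, [16] → R4=M[16]=28
SHR R4, 3 → R4=28>>3=3
XOR R7, R0 → R7=24^(-5)=-29
ADD R0, 8 → R0=(-5)+8=3
halt.

-29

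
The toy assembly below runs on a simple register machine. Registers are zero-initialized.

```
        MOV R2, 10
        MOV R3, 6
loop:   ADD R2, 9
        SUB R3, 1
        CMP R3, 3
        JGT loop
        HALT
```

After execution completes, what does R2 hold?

37

MOV R2, 10 → R2=10
MOV R3, 6 → R3=6
ADD R2, 9 → R2=10+9=19
SUB R3, 1 → R3=6-1=5
CMP R3, 3  (cmp 5,3)
JGT loop: taken
ADD R2, 9 → R2=19+9=28
SUB R3, 1 → R3=5-1=4
CMP R3, 3  (cmp 4,3)
JGT loop: taken
ADD R2, 9 → R2=28+9=37
SUB R3, 1 → R3=4-1=3
CMP R3, 3  (cmp 3,3)
JGT loop: not taken
halt.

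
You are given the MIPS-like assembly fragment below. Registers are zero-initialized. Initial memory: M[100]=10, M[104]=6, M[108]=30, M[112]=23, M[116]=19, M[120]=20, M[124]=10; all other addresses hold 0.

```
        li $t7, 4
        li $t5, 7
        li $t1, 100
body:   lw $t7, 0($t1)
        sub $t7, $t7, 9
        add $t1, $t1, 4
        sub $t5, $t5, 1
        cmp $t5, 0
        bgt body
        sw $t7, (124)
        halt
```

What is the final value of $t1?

li $t7, 4 → $t7=4
li $t5, 7 → $t5=7
li $t1, 100 → $t1=100
lw $t7, 0($t1) → $t7=M[100]=10
sub $t7, $t7, 9 → $t7=10-9=1
add $t1, $t1, 4 → $t1=100+4=104
sub $t5, $t5, 1 → $t5=7-1=6
cmp $t5, 0  (cmp 6,0)
bgt body: taken
lw $t7, 0($t1) → $t7=M[104]=6
sub $t7, $t7, 9 → $t7=6-9=-3
add $t1, $t1, 4 → $t1=104+4=108
sub $t5, $t5, 1 → $t5=6-1=5
cmp $t5, 0  (cmp 5,0)
bgt body: taken
lw $t7, 0($t1) → $t7=M[108]=30
sub $t7, $t7, 9 → $t7=30-9=21
add $t1, $t1, 4 → $t1=108+4=112
sub $t5, $t5, 1 → $t5=5-1=4
cmp $t5, 0  (cmp 4,0)
bgt body: taken
lw $t7, 0($t1) → $t7=M[112]=23
sub $t7, $t7, 9 → $t7=23-9=14
add $t1, $t1, 4 → $t1=112+4=116
sub $t5, $t5, 1 → $t5=4-1=3
cmp $t5, 0  (cmp 3,0)
bgt body: taken
lw $t7, 0($t1) → $t7=M[116]=19
sub $t7, $t7, 9 → $t7=19-9=10
add $t1, $t1, 4 → $t1=116+4=120
sub $t5, $t5, 1 → $t5=3-1=2
cmp $t5, 0  (cmp 2,0)
bgt body: taken
lw $t7, 0($t1) → $t7=M[120]=20
sub $t7, $t7, 9 → $t7=20-9=11
add $t1, $t1, 4 → $t1=120+4=124
sub $t5, $t5, 1 → $t5=2-1=1
cmp $t5, 0  (cmp 1,0)
bgt body: taken
lw $t7, 0($t1) → $t7=M[124]=10
sub $t7, $t7, 9 → $t7=10-9=1
add $t1, $t1, 4 → $t1=124+4=128
sub $t5, $t5, 1 → $t5=1-1=0
cmp $t5, 0  (cmp 0,0)
bgt body: not taken
sw $t7, (124) → M[124]=1
halt.

128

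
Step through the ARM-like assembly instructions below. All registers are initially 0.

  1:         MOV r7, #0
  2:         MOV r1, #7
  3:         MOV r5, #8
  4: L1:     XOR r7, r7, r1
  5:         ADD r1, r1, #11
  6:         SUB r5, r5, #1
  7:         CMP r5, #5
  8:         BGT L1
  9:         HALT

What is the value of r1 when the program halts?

40

r7=0
r1=7
r5=8
r7=0^7=7
r1=7+11=18
r5=8-1=7
CMP r5, #5  (cmp 7,5)
BGT L1: taken
r7=7^18=21
r1=18+11=29
r5=7-1=6
CMP r5, #5  (cmp 6,5)
BGT L1: taken
r7=21^29=8
r1=29+11=40
r5=6-1=5
CMP r5, #5  (cmp 5,5)
BGT L1: not taken
halt.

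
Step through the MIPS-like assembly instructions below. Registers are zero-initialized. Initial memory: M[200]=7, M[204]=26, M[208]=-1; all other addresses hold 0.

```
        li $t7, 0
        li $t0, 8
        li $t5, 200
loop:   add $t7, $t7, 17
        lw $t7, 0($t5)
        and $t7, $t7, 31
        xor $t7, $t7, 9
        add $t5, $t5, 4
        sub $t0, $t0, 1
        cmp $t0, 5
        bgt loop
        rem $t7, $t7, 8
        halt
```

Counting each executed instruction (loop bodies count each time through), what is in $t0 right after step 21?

6

after li $t7, 0: $t7=0
after li $t0, 8: $t0=8
after li $t5, 200: $t5=200
after add $t7, $t7, 17: $t7=0+17=17
after lw $t7, 0($t5): $t7=M[200]=7
after and $t7, $t7, 31: $t7=7&31=7
after xor $t7, $t7, 9: $t7=7^9=14
after add $t5, $t5, 4: $t5=200+4=204
after sub $t0, $t0, 1: $t0=8-1=7
cmp $t0, 5  (cmp 7,5)
bgt loop: taken
after add $t7, $t7, 17: $t7=14+17=31
after lw $t7, 0($t5): $t7=M[204]=26
after and $t7, $t7, 31: $t7=26&31=26
after xor $t7, $t7, 9: $t7=26^9=19
after add $t5, $t5, 4: $t5=204+4=208
after sub $t0, $t0, 1: $t0=7-1=6
cmp $t0, 5  (cmp 6,5)
bgt loop: taken
after add $t7, $t7, 17: $t7=19+17=36
after lw $t7, 0($t5): $t7=M[208]=-1
After step 21: $t0 = 6.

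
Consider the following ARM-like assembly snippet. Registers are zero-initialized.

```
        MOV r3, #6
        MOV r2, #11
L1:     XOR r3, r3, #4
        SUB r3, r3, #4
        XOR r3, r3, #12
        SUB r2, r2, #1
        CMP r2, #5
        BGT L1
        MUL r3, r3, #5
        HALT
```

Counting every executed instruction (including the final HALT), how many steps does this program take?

40

MOV r3, #6 → r3=6
MOV r2, #11 → r2=11
XOR r3, r3, #4 → r3=6^4=2
SUB r3, r3, #4 → r3=2-4=-2
XOR r3, r3, #12 → r3=(-2)^12=-14
SUB r2, r2, #1 → r2=11-1=10
CMP r2, #5  (cmp 10,5)
BGT L1: taken
XOR r3, r3, #4 → r3=(-14)^4=-10
SUB r3, r3, #4 → r3=(-10)-4=-14
XOR r3, r3, #12 → r3=(-14)^12=-2
SUB r2, r2, #1 → r2=10-1=9
CMP r2, #5  (cmp 9,5)
BGT L1: taken
XOR r3, r3, #4 → r3=(-2)^4=-6
SUB r3, r3, #4 → r3=(-6)-4=-10
XOR r3, r3, #12 → r3=(-10)^12=-6
SUB r2, r2, #1 → r2=9-1=8
CMP r2, #5  (cmp 8,5)
BGT L1: taken
XOR r3, r3, #4 → r3=(-6)^4=-2
SUB r3, r3, #4 → r3=(-2)-4=-6
XOR r3, r3, #12 → r3=(-6)^12=-10
SUB r2, r2, #1 → r2=8-1=7
CMP r2, #5  (cmp 7,5)
BGT L1: taken
XOR r3, r3, #4 → r3=(-10)^4=-14
SUB r3, r3, #4 → r3=(-14)-4=-18
XOR r3, r3, #12 → r3=(-18)^12=-30
SUB r2, r2, #1 → r2=7-1=6
CMP r2, #5  (cmp 6,5)
BGT L1: taken
XOR r3, r3, #4 → r3=(-30)^4=-26
SUB r3, r3, #4 → r3=(-26)-4=-30
XOR r3, r3, #12 → r3=(-30)^12=-18
SUB r2, r2, #1 → r2=6-1=5
CMP r2, #5  (cmp 5,5)
BGT L1: not taken
MUL r3, r3, #5 → r3=(-18)*5=-90
halt.
Total executed instructions: 40.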